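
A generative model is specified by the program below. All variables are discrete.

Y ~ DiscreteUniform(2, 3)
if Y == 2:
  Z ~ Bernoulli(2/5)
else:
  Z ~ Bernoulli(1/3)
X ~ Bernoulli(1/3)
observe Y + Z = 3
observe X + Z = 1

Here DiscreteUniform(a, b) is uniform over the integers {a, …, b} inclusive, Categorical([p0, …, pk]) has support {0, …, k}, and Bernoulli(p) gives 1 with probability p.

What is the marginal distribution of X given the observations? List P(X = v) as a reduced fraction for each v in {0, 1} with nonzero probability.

P(X=0) = 6/11, P(X=1) = 5/11

Enumerate traces; 2 have nonzero weight after conditioning:
  (Y=2, Z=1, X=0) weight 2/15
  (Y=3, Z=0, X=1) weight 1/9
Group by X:
  weight(X=0) = 2/15
  weight(X=1) = 1/9
Total weight = 2/15 + 1/9 = 11/45
P(X=0 | obs) = 2/15 / 11/45 = 6/11
P(X=1 | obs) = 1/9 / 11/45 = 5/11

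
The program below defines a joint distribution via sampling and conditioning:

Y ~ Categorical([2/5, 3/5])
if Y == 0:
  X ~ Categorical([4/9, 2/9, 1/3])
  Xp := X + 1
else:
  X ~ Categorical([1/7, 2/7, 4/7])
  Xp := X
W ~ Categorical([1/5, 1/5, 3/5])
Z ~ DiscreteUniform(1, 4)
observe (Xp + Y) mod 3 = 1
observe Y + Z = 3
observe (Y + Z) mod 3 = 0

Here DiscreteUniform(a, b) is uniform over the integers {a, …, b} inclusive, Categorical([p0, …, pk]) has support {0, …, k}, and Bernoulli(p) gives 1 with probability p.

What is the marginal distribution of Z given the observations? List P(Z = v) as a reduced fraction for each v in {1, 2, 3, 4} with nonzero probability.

Enumerate traces; 6 have nonzero weight after conditioning:
  (Y=0, X=0, W=0, Z=3) weight 2/225
  (Y=0, X=0, W=1, Z=3) weight 2/225
  (Y=0, X=0, W=2, Z=3) weight 2/75
  (Y=1, X=0, W=0, Z=2) weight 3/700
  (Y=1, X=0, W=1, Z=2) weight 3/700
  (Y=1, X=0, W=2, Z=2) weight 9/700
Group by Z:
  weight(Z=2) = 3/140
  weight(Z=3) = 2/45
Total weight = 3/140 + 2/45 = 83/1260
P(Z=2 | obs) = 3/140 / 83/1260 = 27/83
P(Z=3 | obs) = 2/45 / 83/1260 = 56/83

P(Z=2) = 27/83, P(Z=3) = 56/83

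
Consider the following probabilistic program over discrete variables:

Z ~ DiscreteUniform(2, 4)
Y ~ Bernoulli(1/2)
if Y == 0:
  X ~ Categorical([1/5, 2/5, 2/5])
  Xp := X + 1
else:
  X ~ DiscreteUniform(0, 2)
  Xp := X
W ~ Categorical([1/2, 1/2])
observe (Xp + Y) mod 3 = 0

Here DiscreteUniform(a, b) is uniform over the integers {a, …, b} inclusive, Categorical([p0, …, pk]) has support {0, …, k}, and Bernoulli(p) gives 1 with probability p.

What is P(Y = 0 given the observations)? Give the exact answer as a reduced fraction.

P(Y = 0 | obs) = 6/11

Enumerate traces; 12 have nonzero weight after conditioning:
  (Z=2, Y=0, X=2, W=0) weight 1/30
  (Z=2, Y=0, X=2, W=1) weight 1/30
  (Z=2, Y=1, X=2, W=0) weight 1/36
  (Z=2, Y=1, X=2, W=1) weight 1/36
  (Z=3, Y=0, X=2, W=0) weight 1/30
  (Z=3, Y=0, X=2, W=1) weight 1/30
  (Z=3, Y=1, X=2, W=0) weight 1/36
  (Z=3, Y=1, X=2, W=1) weight 1/36
  … 4 more
Group by Y:
  weight(Y=0) = 1/5
  weight(Y=1) = 1/6
Total weight = 1/5 + 1/6 = 11/30
P(Y=0 | obs) = 1/5 / 11/30 = 6/11
P(Y=1 | obs) = 1/6 / 11/30 = 5/11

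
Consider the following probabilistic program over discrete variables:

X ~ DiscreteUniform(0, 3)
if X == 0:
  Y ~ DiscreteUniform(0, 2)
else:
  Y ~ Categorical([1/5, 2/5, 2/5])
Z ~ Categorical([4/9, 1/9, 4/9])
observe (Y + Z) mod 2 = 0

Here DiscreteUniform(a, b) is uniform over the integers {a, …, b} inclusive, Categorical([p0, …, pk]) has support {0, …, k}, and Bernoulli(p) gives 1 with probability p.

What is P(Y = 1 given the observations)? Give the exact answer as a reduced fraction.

Enumerate traces; 20 have nonzero weight after conditioning:
  (X=0, Y=0, Z=0) weight 1/27
  (X=0, Y=0, Z=2) weight 1/27
  (X=0, Y=1, Z=1) weight 1/108
  (X=0, Y=2, Z=0) weight 1/27
  (X=0, Y=2, Z=2) weight 1/27
  (X=1, Y=0, Z=0) weight 1/45
  (X=1, Y=0, Z=2) weight 1/45
  (X=1, Y=1, Z=1) weight 1/90
  … 12 more
Group by Y:
  weight(Y=0) = 28/135
  weight(Y=1) = 23/540
  weight(Y=2) = 46/135
Total weight = 28/135 + 23/540 + 46/135 = 319/540
P(Y=0 | obs) = 28/135 / 319/540 = 112/319
P(Y=1 | obs) = 23/540 / 319/540 = 23/319
P(Y=2 | obs) = 46/135 / 319/540 = 184/319

P(Y = 1 | obs) = 23/319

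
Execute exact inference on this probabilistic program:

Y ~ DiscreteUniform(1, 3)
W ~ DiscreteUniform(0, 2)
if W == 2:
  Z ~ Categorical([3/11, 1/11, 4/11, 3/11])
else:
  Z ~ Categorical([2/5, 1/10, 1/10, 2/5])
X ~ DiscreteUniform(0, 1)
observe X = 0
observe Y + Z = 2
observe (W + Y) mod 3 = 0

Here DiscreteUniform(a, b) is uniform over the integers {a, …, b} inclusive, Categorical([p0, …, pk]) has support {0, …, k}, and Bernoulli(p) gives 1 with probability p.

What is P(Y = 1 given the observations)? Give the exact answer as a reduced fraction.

Enumerate traces; 2 have nonzero weight after conditioning:
  (Y=1, W=2, Z=1, X=0) weight 1/198
  (Y=2, W=1, Z=0, X=0) weight 1/45
Group by Y:
  weight(Y=1) = 1/198
  weight(Y=2) = 1/45
Total weight = 1/198 + 1/45 = 3/110
P(Y=1 | obs) = 1/198 / 3/110 = 5/27
P(Y=2 | obs) = 1/45 / 3/110 = 22/27

P(Y = 1 | obs) = 5/27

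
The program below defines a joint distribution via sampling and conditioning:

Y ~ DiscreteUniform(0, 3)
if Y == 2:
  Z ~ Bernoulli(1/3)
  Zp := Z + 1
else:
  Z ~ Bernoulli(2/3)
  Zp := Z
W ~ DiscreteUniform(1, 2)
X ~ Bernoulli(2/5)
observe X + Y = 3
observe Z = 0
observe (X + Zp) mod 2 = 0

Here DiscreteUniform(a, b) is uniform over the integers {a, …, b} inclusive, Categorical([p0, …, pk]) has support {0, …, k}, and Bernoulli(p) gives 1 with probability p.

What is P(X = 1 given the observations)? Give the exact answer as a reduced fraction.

P(X = 1 | obs) = 4/7

Enumerate traces; 4 have nonzero weight after conditioning:
  (Y=2, Z=0, W=1, X=1) weight 1/30
  (Y=2, Z=0, W=2, X=1) weight 1/30
  (Y=3, Z=0, W=1, X=0) weight 1/40
  (Y=3, Z=0, W=2, X=0) weight 1/40
Group by X:
  weight(X=0) = 1/20
  weight(X=1) = 1/15
Total weight = 1/20 + 1/15 = 7/60
P(X=0 | obs) = 1/20 / 7/60 = 3/7
P(X=1 | obs) = 1/15 / 7/60 = 4/7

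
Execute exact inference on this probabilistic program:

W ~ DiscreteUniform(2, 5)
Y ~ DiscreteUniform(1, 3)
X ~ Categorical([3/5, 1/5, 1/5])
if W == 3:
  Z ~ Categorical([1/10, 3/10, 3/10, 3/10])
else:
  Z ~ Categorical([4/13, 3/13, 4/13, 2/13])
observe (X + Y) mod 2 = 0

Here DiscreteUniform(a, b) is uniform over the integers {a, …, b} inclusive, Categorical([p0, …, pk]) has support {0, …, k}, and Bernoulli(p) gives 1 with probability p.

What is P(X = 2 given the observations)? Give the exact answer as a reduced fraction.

Enumerate traces; 64 have nonzero weight after conditioning:
  (W=2, Y=1, X=1, Z=0) weight 1/195
  (W=2, Y=1, X=1, Z=1) weight 1/260
  (W=2, Y=1, X=1, Z=2) weight 1/195
  (W=2, Y=1, X=1, Z=3) weight 1/390
  (W=2, Y=2, X=0, Z=0) weight 1/65
  (W=2, Y=2, X=0, Z=1) weight 3/260
  (W=2, Y=2, X=0, Z=2) weight 1/65
  (W=2, Y=2, X=0, Z=3) weight 1/130
  (W=2, Y=2, X=2, Z=0) weight 1/195
  … 55 more
Group by X:
  weight(X=0) = 1/5
  weight(X=1) = 2/15
  weight(X=2) = 1/15
Total weight = 1/5 + 2/15 + 1/15 = 2/5
P(X=0 | obs) = 1/5 / 2/5 = 1/2
P(X=1 | obs) = 2/15 / 2/5 = 1/3
P(X=2 | obs) = 1/15 / 2/5 = 1/6

P(X = 2 | obs) = 1/6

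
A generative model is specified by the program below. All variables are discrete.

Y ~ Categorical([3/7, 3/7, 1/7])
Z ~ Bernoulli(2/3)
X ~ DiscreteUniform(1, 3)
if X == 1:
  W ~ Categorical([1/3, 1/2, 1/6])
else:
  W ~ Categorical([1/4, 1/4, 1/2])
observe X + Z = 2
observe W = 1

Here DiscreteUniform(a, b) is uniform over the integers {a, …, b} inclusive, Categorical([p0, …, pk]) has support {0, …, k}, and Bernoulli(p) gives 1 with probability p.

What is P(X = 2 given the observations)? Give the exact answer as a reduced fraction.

Enumerate traces; 6 have nonzero weight after conditioning:
  (Y=0, Z=0, X=2, W=1) weight 1/84
  (Y=0, Z=1, X=1, W=1) weight 1/21
  (Y=1, Z=0, X=2, W=1) weight 1/84
  (Y=1, Z=1, X=1, W=1) weight 1/21
  (Y=2, Z=0, X=2, W=1) weight 1/252
  (Y=2, Z=1, X=1, W=1) weight 1/63
Group by X:
  weight(X=1) = 1/9
  weight(X=2) = 1/36
Total weight = 1/9 + 1/36 = 5/36
P(X=1 | obs) = 1/9 / 5/36 = 4/5
P(X=2 | obs) = 1/36 / 5/36 = 1/5

P(X = 2 | obs) = 1/5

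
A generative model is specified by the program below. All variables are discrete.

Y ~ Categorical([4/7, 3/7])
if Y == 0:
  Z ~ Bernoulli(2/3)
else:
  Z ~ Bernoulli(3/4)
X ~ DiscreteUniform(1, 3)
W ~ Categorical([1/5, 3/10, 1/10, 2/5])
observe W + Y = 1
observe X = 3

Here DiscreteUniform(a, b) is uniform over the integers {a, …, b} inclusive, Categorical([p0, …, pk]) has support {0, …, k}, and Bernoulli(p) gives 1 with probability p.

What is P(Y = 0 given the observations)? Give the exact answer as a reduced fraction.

P(Y = 0 | obs) = 2/3

Enumerate traces; 4 have nonzero weight after conditioning:
  (Y=0, Z=0, X=3, W=1) weight 2/105
  (Y=0, Z=1, X=3, W=1) weight 4/105
  (Y=1, Z=0, X=3, W=0) weight 1/140
  (Y=1, Z=1, X=3, W=0) weight 3/140
Group by Y:
  weight(Y=0) = 2/35
  weight(Y=1) = 1/35
Total weight = 2/35 + 1/35 = 3/35
P(Y=0 | obs) = 2/35 / 3/35 = 2/3
P(Y=1 | obs) = 1/35 / 3/35 = 1/3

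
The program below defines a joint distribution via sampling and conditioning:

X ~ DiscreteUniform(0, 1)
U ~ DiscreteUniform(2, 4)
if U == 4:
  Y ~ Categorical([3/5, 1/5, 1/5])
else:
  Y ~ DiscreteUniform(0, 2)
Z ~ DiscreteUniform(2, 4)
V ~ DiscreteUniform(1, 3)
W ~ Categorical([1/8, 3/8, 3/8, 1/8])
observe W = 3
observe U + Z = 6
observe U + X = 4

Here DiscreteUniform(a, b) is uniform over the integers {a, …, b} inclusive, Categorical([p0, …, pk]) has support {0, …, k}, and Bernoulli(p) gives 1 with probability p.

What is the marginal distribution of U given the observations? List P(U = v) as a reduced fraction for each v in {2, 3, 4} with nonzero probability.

Enumerate traces; 18 have nonzero weight after conditioning:
  (X=0, U=4, Y=0, Z=2, V=1, W=3) weight 1/720
  (X=0, U=4, Y=0, Z=2, V=2, W=3) weight 1/720
  (X=0, U=4, Y=0, Z=2, V=3, W=3) weight 1/720
  (X=0, U=4, Y=1, Z=2, V=1, W=3) weight 1/2160
  (X=0, U=4, Y=1, Z=2, V=2, W=3) weight 1/2160
  (X=0, U=4, Y=1, Z=2, V=3, W=3) weight 1/2160
  (X=0, U=4, Y=2, Z=2, V=1, W=3) weight 1/2160
  (X=0, U=4, Y=2, Z=2, V=2, W=3) weight 1/2160
  (X=1, U=3, Y=0, Z=3, V=1, W=3) weight 1/1296
  … 9 more
Group by U:
  weight(U=3) = 1/144
  weight(U=4) = 1/144
Total weight = 1/144 + 1/144 = 1/72
P(U=3 | obs) = 1/144 / 1/72 = 1/2
P(U=4 | obs) = 1/144 / 1/72 = 1/2

P(U=3) = 1/2, P(U=4) = 1/2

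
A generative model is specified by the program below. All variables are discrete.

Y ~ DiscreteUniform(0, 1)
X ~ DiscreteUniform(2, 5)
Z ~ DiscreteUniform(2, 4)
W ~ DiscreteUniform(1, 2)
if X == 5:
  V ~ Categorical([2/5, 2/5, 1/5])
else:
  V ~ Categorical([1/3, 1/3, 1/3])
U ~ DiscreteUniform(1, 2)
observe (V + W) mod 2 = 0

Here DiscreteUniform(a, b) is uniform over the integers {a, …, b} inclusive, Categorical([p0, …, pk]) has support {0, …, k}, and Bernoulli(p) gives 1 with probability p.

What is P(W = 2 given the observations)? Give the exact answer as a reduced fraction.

Enumerate traces; 144 have nonzero weight after conditioning:
  (Y=0, X=2, Z=2, W=1, V=1, U=1) weight 1/288
  (Y=0, X=2, Z=2, W=1, V=1, U=2) weight 1/288
  (Y=0, X=2, Z=2, W=2, V=0, U=1) weight 1/288
  (Y=0, X=2, Z=2, W=2, V=0, U=2) weight 1/288
  (Y=0, X=2, Z=2, W=2, V=2, U=1) weight 1/288
  (Y=0, X=2, Z=2, W=2, V=2, U=2) weight 1/288
  (Y=0, X=2, Z=3, W=1, V=1, U=1) weight 1/288
  (Y=0, X=2, Z=3, W=1, V=1, U=2) weight 1/288
  … 136 more
Group by W:
  weight(W=1) = 7/40
  weight(W=2) = 13/40
Total weight = 7/40 + 13/40 = 1/2
P(W=1 | obs) = 7/40 / 1/2 = 7/20
P(W=2 | obs) = 13/40 / 1/2 = 13/20

P(W = 2 | obs) = 13/20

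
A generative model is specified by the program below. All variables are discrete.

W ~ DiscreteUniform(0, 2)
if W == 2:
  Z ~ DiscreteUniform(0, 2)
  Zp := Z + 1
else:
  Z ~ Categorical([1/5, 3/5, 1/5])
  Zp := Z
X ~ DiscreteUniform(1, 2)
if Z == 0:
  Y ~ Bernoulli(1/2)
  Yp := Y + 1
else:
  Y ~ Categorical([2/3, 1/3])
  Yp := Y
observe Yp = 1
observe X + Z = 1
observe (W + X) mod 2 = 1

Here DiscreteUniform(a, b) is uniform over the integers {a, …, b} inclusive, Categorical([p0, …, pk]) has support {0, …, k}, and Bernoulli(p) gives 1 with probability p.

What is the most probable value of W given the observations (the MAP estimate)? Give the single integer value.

Enumerate traces; 2 have nonzero weight after conditioning:
  (W=0, Z=0, X=1, Y=0) weight 1/60
  (W=2, Z=0, X=1, Y=0) weight 1/36
Group by W:
  weight(W=0) = 1/60
  weight(W=2) = 1/36
Total weight = 1/60 + 1/36 = 2/45
P(W=0 | obs) = 1/60 / 2/45 = 3/8
P(W=2 | obs) = 1/36 / 2/45 = 5/8
argmax = 2

argmax_v P(W = v | obs) = 2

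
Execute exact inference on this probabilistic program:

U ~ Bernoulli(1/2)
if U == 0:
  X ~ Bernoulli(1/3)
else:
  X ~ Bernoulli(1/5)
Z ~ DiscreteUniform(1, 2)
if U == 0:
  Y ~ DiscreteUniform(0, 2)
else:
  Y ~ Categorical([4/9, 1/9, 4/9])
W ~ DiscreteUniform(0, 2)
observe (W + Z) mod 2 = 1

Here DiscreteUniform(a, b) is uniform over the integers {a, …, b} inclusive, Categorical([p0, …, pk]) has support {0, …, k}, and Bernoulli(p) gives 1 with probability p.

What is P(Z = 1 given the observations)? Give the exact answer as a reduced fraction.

Enumerate traces; 36 have nonzero weight after conditioning:
  (U=0, X=0, Z=1, Y=0, W=0) weight 1/54
  (U=0, X=0, Z=1, Y=0, W=2) weight 1/54
  (U=0, X=0, Z=1, Y=1, W=0) weight 1/54
  (U=0, X=0, Z=1, Y=1, W=2) weight 1/54
  (U=0, X=0, Z=1, Y=2, W=0) weight 1/54
  (U=0, X=0, Z=1, Y=2, W=2) weight 1/54
  (U=0, X=0, Z=2, Y=0, W=1) weight 1/54
  (U=0, X=0, Z=2, Y=1, W=1) weight 1/54
  … 28 more
Group by Z:
  weight(Z=1) = 1/3
  weight(Z=2) = 1/6
Total weight = 1/3 + 1/6 = 1/2
P(Z=1 | obs) = 1/3 / 1/2 = 2/3
P(Z=2 | obs) = 1/6 / 1/2 = 1/3

P(Z = 1 | obs) = 2/3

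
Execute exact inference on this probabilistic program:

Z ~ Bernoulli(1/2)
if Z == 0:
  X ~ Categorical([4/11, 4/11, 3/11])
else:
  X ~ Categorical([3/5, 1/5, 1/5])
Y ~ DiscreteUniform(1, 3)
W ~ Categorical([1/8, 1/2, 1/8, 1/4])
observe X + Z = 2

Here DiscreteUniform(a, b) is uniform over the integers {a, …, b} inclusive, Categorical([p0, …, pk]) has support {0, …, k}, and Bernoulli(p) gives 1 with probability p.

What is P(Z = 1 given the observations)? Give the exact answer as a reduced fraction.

P(Z = 1 | obs) = 11/26

Enumerate traces; 24 have nonzero weight after conditioning:
  (Z=0, X=2, Y=1, W=0) weight 1/176
  (Z=0, X=2, Y=1, W=1) weight 1/44
  (Z=0, X=2, Y=1, W=2) weight 1/176
  (Z=0, X=2, Y=1, W=3) weight 1/88
  (Z=0, X=2, Y=2, W=0) weight 1/176
  (Z=0, X=2, Y=2, W=1) weight 1/44
  (Z=0, X=2, Y=2, W=2) weight 1/176
  (Z=0, X=2, Y=2, W=3) weight 1/88
  (Z=1, X=1, Y=1, W=0) weight 1/240
  … 15 more
Group by Z:
  weight(Z=0) = 3/22
  weight(Z=1) = 1/10
Total weight = 3/22 + 1/10 = 13/55
P(Z=0 | obs) = 3/22 / 13/55 = 15/26
P(Z=1 | obs) = 1/10 / 13/55 = 11/26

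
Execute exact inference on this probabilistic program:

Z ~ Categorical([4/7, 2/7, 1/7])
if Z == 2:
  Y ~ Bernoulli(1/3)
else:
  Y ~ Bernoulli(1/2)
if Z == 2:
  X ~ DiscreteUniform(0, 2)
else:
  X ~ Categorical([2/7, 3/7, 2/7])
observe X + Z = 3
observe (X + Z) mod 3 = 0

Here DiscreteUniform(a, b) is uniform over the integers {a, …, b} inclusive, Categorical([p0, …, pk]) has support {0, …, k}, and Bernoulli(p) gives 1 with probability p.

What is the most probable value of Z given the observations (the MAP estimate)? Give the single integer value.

Enumerate traces; 4 have nonzero weight after conditioning:
  (Z=1, Y=0, X=2) weight 2/49
  (Z=1, Y=1, X=2) weight 2/49
  (Z=2, Y=0, X=1) weight 2/63
  (Z=2, Y=1, X=1) weight 1/63
Group by Z:
  weight(Z=1) = 4/49
  weight(Z=2) = 1/21
Total weight = 4/49 + 1/21 = 19/147
P(Z=1 | obs) = 4/49 / 19/147 = 12/19
P(Z=2 | obs) = 1/21 / 19/147 = 7/19
argmax = 1

argmax_v P(Z = v | obs) = 1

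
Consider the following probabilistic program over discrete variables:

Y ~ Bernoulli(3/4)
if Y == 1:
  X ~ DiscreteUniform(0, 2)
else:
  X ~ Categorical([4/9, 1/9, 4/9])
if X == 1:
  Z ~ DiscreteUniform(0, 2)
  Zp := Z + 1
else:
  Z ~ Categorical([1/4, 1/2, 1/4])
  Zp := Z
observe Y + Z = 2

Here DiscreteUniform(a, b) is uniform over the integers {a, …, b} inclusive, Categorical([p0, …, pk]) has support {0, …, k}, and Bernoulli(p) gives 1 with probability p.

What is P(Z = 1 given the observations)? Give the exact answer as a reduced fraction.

Enumerate traces; 6 have nonzero weight after conditioning:
  (Y=0, X=0, Z=2) weight 1/36
  (Y=0, X=1, Z=2) weight 1/108
  (Y=0, X=2, Z=2) weight 1/36
  (Y=1, X=0, Z=1) weight 1/8
  (Y=1, X=1, Z=1) weight 1/12
  (Y=1, X=2, Z=1) weight 1/8
Group by Z:
  weight(Z=1) = 1/3
  weight(Z=2) = 7/108
Total weight = 1/3 + 7/108 = 43/108
P(Z=1 | obs) = 1/3 / 43/108 = 36/43
P(Z=2 | obs) = 7/108 / 43/108 = 7/43

P(Z = 1 | obs) = 36/43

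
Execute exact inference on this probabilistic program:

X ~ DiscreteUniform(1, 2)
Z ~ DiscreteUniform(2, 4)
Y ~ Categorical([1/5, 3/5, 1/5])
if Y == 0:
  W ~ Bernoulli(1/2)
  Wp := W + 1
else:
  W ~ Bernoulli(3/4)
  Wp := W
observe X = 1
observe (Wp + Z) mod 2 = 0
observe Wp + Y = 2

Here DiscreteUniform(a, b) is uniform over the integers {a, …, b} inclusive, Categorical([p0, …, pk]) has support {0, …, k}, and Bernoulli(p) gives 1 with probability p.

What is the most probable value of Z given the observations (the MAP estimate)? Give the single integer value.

argmax_v P(Z = v | obs) = 3

Enumerate traces; 5 have nonzero weight after conditioning:
  (X=1, Z=2, Y=0, W=1) weight 1/60
  (X=1, Z=2, Y=2, W=0) weight 1/120
  (X=1, Z=3, Y=1, W=1) weight 3/40
  (X=1, Z=4, Y=0, W=1) weight 1/60
  (X=1, Z=4, Y=2, W=0) weight 1/120
Group by Z:
  weight(Z=2) = 1/40
  weight(Z=3) = 3/40
  weight(Z=4) = 1/40
Total weight = 1/40 + 3/40 + 1/40 = 1/8
P(Z=2 | obs) = 1/40 / 1/8 = 1/5
P(Z=3 | obs) = 3/40 / 1/8 = 3/5
P(Z=4 | obs) = 1/40 / 1/8 = 1/5
argmax = 3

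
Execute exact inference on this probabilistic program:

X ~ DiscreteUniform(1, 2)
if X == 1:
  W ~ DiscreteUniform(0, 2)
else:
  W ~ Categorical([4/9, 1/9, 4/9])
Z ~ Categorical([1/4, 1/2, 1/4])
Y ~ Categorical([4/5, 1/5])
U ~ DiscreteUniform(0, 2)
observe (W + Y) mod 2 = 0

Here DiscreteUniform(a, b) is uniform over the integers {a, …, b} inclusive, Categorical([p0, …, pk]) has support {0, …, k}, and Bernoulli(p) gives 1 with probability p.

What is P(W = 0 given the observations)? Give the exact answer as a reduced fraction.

Enumerate traces; 54 have nonzero weight after conditioning:
  (X=1, W=0, Z=0, Y=0, U=0) weight 1/90
  (X=1, W=0, Z=0, Y=0, U=1) weight 1/90
  (X=1, W=0, Z=0, Y=0, U=2) weight 1/90
  (X=1, W=0, Z=1, Y=0, U=0) weight 1/45
  (X=1, W=0, Z=1, Y=0, U=1) weight 1/45
  (X=1, W=0, Z=1, Y=0, U=2) weight 1/45
  (X=1, W=0, Z=2, Y=0, U=0) weight 1/90
  (X=1, W=0, Z=2, Y=0, U=1) weight 1/90
  (X=1, W=1, Z=0, Y=1, U=0) weight 1/360
  (X=1, W=2, Z=0, Y=0, U=0) weight 1/90
  … 44 more
Group by W:
  weight(W=0) = 14/45
  weight(W=1) = 2/45
  weight(W=2) = 14/45
Total weight = 14/45 + 2/45 + 14/45 = 2/3
P(W=0 | obs) = 14/45 / 2/3 = 7/15
P(W=1 | obs) = 2/45 / 2/3 = 1/15
P(W=2 | obs) = 14/45 / 2/3 = 7/15

P(W = 0 | obs) = 7/15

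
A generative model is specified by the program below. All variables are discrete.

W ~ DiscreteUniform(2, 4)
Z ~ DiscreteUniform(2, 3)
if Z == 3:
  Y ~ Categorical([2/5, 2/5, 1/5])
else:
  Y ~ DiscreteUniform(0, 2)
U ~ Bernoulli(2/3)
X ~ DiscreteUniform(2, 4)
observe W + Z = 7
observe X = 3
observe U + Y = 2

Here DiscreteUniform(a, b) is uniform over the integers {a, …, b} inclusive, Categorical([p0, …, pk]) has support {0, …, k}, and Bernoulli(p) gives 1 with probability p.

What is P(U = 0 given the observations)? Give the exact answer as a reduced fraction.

P(U = 0 | obs) = 1/5

Enumerate traces; 2 have nonzero weight after conditioning:
  (W=4, Z=3, Y=1, U=1, X=3) weight 2/135
  (W=4, Z=3, Y=2, U=0, X=3) weight 1/270
Group by U:
  weight(U=0) = 1/270
  weight(U=1) = 2/135
Total weight = 1/270 + 2/135 = 1/54
P(U=0 | obs) = 1/270 / 1/54 = 1/5
P(U=1 | obs) = 2/135 / 1/54 = 4/5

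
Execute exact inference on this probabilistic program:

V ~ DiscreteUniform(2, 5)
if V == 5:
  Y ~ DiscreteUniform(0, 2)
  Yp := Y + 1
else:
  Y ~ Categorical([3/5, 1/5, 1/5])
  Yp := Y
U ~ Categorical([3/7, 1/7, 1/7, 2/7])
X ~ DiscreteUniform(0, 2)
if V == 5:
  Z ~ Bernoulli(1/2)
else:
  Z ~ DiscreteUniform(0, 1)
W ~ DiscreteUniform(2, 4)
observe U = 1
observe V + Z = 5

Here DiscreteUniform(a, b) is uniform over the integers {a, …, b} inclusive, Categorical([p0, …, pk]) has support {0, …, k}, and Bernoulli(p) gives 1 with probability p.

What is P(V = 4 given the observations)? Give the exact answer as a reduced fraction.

P(V = 4 | obs) = 1/2

Enumerate traces; 54 have nonzero weight after conditioning:
  (V=4, Y=0, U=1, X=0, Z=1, W=2) weight 1/840
  (V=4, Y=0, U=1, X=0, Z=1, W=3) weight 1/840
  (V=4, Y=0, U=1, X=0, Z=1, W=4) weight 1/840
  (V=4, Y=0, U=1, X=1, Z=1, W=2) weight 1/840
  (V=4, Y=0, U=1, X=1, Z=1, W=3) weight 1/840
  (V=4, Y=0, U=1, X=1, Z=1, W=4) weight 1/840
  (V=4, Y=0, U=1, X=2, Z=1, W=2) weight 1/840
  (V=4, Y=0, U=1, X=2, Z=1, W=3) weight 1/840
  (V=5, Y=0, U=1, X=0, Z=0, W=2) weight 1/1512
  … 45 more
Group by V:
  weight(V=4) = 1/56
  weight(V=5) = 1/56
Total weight = 1/56 + 1/56 = 1/28
P(V=4 | obs) = 1/56 / 1/28 = 1/2
P(V=5 | obs) = 1/56 / 1/28 = 1/2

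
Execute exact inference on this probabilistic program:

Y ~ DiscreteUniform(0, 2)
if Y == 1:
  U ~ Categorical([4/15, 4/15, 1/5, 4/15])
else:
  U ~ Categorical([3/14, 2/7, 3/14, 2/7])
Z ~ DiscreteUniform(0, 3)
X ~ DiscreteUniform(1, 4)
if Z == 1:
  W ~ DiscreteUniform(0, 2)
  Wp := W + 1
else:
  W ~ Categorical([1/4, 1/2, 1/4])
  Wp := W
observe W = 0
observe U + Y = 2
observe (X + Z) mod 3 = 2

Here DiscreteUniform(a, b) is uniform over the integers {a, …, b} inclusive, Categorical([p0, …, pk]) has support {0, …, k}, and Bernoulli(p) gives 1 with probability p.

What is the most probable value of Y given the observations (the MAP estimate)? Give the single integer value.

Enumerate traces; 15 have nonzero weight after conditioning:
  (Y=0, U=2, Z=0, X=2, W=0) weight 1/896
  (Y=0, U=2, Z=1, X=1, W=0) weight 1/672
  (Y=0, U=2, Z=1, X=4, W=0) weight 1/672
  (Y=0, U=2, Z=2, X=3, W=0) weight 1/896
  (Y=0, U=2, Z=3, X=2, W=0) weight 1/896
  (Y=1, U=1, Z=0, X=2, W=0) weight 1/720
  (Y=1, U=1, Z=1, X=1, W=0) weight 1/540
  (Y=1, U=1, Z=1, X=4, W=0) weight 1/540
  (Y=2, U=0, Z=0, X=2, W=0) weight 1/896
  … 6 more
Group by Y:
  weight(Y=0) = 17/2688
  weight(Y=1) = 17/2160
  weight(Y=2) = 17/2688
Total weight = 17/2688 + 17/2160 + 17/2688 = 1241/60480
P(Y=0 | obs) = 17/2688 / 1241/60480 = 45/146
P(Y=1 | obs) = 17/2160 / 1241/60480 = 28/73
P(Y=2 | obs) = 17/2688 / 1241/60480 = 45/146
argmax = 1

argmax_v P(Y = v | obs) = 1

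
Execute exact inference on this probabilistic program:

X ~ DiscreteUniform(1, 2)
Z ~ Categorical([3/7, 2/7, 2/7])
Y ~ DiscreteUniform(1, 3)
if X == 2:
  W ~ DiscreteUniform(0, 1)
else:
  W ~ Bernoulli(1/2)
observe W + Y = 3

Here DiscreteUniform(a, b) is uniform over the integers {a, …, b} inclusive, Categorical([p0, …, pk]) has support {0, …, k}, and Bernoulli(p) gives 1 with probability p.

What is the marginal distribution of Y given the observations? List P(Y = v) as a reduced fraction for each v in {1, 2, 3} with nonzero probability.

P(Y=2) = 1/2, P(Y=3) = 1/2

Enumerate traces; 12 have nonzero weight after conditioning:
  (X=1, Z=0, Y=2, W=1) weight 1/28
  (X=1, Z=0, Y=3, W=0) weight 1/28
  (X=1, Z=1, Y=2, W=1) weight 1/42
  (X=1, Z=1, Y=3, W=0) weight 1/42
  (X=1, Z=2, Y=2, W=1) weight 1/42
  (X=1, Z=2, Y=3, W=0) weight 1/42
  (X=2, Z=0, Y=2, W=1) weight 1/28
  (X=2, Z=0, Y=3, W=0) weight 1/28
  … 4 more
Group by Y:
  weight(Y=2) = 1/6
  weight(Y=3) = 1/6
Total weight = 1/6 + 1/6 = 1/3
P(Y=2 | obs) = 1/6 / 1/3 = 1/2
P(Y=3 | obs) = 1/6 / 1/3 = 1/2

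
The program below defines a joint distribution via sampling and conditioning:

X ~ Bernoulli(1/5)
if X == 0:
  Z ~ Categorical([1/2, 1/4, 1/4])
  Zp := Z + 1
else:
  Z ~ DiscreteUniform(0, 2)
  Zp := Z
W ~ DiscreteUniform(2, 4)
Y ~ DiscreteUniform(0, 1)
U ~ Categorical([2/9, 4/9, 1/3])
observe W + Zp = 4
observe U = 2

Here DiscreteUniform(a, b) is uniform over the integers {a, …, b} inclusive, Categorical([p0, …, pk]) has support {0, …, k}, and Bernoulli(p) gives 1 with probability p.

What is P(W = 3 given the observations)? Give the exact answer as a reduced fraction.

Enumerate traces; 10 have nonzero weight after conditioning:
  (X=0, Z=0, W=3, Y=0, U=2) weight 1/45
  (X=0, Z=0, W=3, Y=1, U=2) weight 1/45
  (X=0, Z=1, W=2, Y=0, U=2) weight 1/90
  (X=0, Z=1, W=2, Y=1, U=2) weight 1/90
  (X=1, Z=0, W=4, Y=0, U=2) weight 1/270
  (X=1, Z=0, W=4, Y=1, U=2) weight 1/270
  (X=1, Z=1, W=3, Y=0, U=2) weight 1/270
  (X=1, Z=1, W=3, Y=1, U=2) weight 1/270
  … 2 more
Group by W:
  weight(W=2) = 4/135
  weight(W=3) = 7/135
  weight(W=4) = 1/135
Total weight = 4/135 + 7/135 + 1/135 = 4/45
P(W=2 | obs) = 4/135 / 4/45 = 1/3
P(W=3 | obs) = 7/135 / 4/45 = 7/12
P(W=4 | obs) = 1/135 / 4/45 = 1/12

P(W = 3 | obs) = 7/12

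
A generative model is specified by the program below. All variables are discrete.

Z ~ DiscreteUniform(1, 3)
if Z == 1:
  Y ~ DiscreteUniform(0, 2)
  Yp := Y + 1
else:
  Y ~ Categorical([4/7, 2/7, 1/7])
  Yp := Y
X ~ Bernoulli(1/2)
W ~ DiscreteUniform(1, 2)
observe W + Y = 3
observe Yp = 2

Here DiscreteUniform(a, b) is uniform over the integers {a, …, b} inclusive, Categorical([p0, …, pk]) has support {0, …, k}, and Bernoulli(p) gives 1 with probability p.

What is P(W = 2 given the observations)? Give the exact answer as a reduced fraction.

P(W = 2 | obs) = 7/13

Enumerate traces; 6 have nonzero weight after conditioning:
  (Z=1, Y=1, X=0, W=2) weight 1/36
  (Z=1, Y=1, X=1, W=2) weight 1/36
  (Z=2, Y=2, X=0, W=1) weight 1/84
  (Z=2, Y=2, X=1, W=1) weight 1/84
  (Z=3, Y=2, X=0, W=1) weight 1/84
  (Z=3, Y=2, X=1, W=1) weight 1/84
Group by W:
  weight(W=1) = 1/21
  weight(W=2) = 1/18
Total weight = 1/21 + 1/18 = 13/126
P(W=1 | obs) = 1/21 / 13/126 = 6/13
P(W=2 | obs) = 1/18 / 13/126 = 7/13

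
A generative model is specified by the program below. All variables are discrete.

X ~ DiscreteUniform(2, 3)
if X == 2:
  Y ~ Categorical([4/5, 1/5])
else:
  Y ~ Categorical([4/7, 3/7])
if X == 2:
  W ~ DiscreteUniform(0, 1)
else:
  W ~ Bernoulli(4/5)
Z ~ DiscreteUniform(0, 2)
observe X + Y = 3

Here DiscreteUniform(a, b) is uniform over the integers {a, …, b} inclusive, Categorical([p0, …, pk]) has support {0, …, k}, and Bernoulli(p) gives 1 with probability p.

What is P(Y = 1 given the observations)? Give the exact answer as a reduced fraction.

Enumerate traces; 12 have nonzero weight after conditioning:
  (X=2, Y=1, W=0, Z=0) weight 1/60
  (X=2, Y=1, W=0, Z=1) weight 1/60
  (X=2, Y=1, W=0, Z=2) weight 1/60
  (X=2, Y=1, W=1, Z=0) weight 1/60
  (X=2, Y=1, W=1, Z=1) weight 1/60
  (X=2, Y=1, W=1, Z=2) weight 1/60
  (X=3, Y=0, W=0, Z=0) weight 2/105
  (X=3, Y=0, W=0, Z=1) weight 2/105
  … 4 more
Group by Y:
  weight(Y=0) = 2/7
  weight(Y=1) = 1/10
Total weight = 2/7 + 1/10 = 27/70
P(Y=0 | obs) = 2/7 / 27/70 = 20/27
P(Y=1 | obs) = 1/10 / 27/70 = 7/27

P(Y = 1 | obs) = 7/27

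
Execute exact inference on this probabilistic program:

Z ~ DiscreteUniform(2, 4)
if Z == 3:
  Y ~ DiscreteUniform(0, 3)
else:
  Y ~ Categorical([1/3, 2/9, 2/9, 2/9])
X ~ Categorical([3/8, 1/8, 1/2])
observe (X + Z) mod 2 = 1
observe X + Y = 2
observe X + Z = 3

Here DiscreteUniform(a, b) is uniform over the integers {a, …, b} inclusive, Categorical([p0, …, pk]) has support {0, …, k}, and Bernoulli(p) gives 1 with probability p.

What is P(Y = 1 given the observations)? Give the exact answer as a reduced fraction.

P(Y = 1 | obs) = 8/35

Enumerate traces; 2 have nonzero weight after conditioning:
  (Z=2, Y=1, X=1) weight 1/108
  (Z=3, Y=2, X=0) weight 1/32
Group by Y:
  weight(Y=1) = 1/108
  weight(Y=2) = 1/32
Total weight = 1/108 + 1/32 = 35/864
P(Y=1 | obs) = 1/108 / 35/864 = 8/35
P(Y=2 | obs) = 1/32 / 35/864 = 27/35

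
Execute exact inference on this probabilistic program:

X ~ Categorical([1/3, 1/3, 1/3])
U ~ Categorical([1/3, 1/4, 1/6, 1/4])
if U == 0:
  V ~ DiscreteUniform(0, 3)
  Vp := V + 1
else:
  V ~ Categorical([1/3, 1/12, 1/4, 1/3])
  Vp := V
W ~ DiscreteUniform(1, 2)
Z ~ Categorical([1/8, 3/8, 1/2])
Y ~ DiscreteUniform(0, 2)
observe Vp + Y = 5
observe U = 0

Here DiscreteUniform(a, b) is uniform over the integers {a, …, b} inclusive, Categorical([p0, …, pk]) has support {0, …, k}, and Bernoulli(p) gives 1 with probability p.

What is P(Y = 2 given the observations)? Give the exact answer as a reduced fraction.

P(Y = 2 | obs) = 1/2

Enumerate traces; 36 have nonzero weight after conditioning:
  (X=0, U=0, V=2, W=1, Z=0, Y=2) weight 1/1728
  (X=0, U=0, V=2, W=1, Z=1, Y=2) weight 1/576
  (X=0, U=0, V=2, W=1, Z=2, Y=2) weight 1/432
  (X=0, U=0, V=2, W=2, Z=0, Y=2) weight 1/1728
  (X=0, U=0, V=2, W=2, Z=1, Y=2) weight 1/576
  (X=0, U=0, V=2, W=2, Z=2, Y=2) weight 1/432
  (X=0, U=0, V=3, W=1, Z=0, Y=1) weight 1/1728
  (X=0, U=0, V=3, W=1, Z=1, Y=1) weight 1/576
  … 28 more
Group by Y:
  weight(Y=1) = 1/36
  weight(Y=2) = 1/36
Total weight = 1/36 + 1/36 = 1/18
P(Y=1 | obs) = 1/36 / 1/18 = 1/2
P(Y=2 | obs) = 1/36 / 1/18 = 1/2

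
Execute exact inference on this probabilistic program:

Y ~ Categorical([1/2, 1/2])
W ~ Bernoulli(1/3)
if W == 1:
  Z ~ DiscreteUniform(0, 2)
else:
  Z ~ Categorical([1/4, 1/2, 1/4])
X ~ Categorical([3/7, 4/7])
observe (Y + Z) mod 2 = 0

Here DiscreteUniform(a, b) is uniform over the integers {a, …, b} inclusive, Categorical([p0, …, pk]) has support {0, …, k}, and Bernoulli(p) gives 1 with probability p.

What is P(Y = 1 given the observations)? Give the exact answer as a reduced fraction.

Enumerate traces; 12 have nonzero weight after conditioning:
  (Y=0, W=0, Z=0, X=0) weight 1/28
  (Y=0, W=0, Z=0, X=1) weight 1/21
  (Y=0, W=0, Z=2, X=0) weight 1/28
  (Y=0, W=0, Z=2, X=1) weight 1/21
  (Y=0, W=1, Z=0, X=0) weight 1/42
  (Y=0, W=1, Z=0, X=1) weight 2/63
  (Y=0, W=1, Z=2, X=0) weight 1/42
  (Y=0, W=1, Z=2, X=1) weight 2/63
  (Y=1, W=0, Z=1, X=0) weight 1/14
  … 3 more
Group by Y:
  weight(Y=0) = 5/18
  weight(Y=1) = 2/9
Total weight = 5/18 + 2/9 = 1/2
P(Y=0 | obs) = 5/18 / 1/2 = 5/9
P(Y=1 | obs) = 2/9 / 1/2 = 4/9

P(Y = 1 | obs) = 4/9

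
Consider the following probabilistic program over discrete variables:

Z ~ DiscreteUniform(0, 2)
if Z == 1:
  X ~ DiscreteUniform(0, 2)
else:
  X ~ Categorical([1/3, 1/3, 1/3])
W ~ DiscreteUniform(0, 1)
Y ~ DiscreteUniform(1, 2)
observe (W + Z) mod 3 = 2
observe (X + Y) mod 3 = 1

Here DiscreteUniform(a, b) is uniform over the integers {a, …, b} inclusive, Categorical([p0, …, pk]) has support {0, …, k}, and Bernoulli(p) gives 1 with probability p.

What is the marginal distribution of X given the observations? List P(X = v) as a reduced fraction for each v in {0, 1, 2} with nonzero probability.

P(X=0) = 1/2, P(X=2) = 1/2

Enumerate traces; 4 have nonzero weight after conditioning:
  (Z=1, X=0, W=1, Y=1) weight 1/36
  (Z=1, X=2, W=1, Y=2) weight 1/36
  (Z=2, X=0, W=0, Y=1) weight 1/36
  (Z=2, X=2, W=0, Y=2) weight 1/36
Group by X:
  weight(X=0) = 1/18
  weight(X=2) = 1/18
Total weight = 1/18 + 1/18 = 1/9
P(X=0 | obs) = 1/18 / 1/9 = 1/2
P(X=2 | obs) = 1/18 / 1/9 = 1/2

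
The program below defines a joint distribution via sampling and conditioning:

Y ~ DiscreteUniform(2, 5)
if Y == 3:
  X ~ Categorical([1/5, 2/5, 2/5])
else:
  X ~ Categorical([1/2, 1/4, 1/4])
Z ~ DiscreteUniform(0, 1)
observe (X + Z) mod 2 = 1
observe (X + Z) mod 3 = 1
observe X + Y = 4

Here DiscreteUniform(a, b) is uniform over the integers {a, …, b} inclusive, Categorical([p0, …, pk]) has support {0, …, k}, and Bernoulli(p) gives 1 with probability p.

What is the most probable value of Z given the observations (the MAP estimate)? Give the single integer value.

argmax_v P(Z = v | obs) = 1

Enumerate traces; 2 have nonzero weight after conditioning:
  (Y=3, X=1, Z=0) weight 1/20
  (Y=4, X=0, Z=1) weight 1/16
Group by Z:
  weight(Z=0) = 1/20
  weight(Z=1) = 1/16
Total weight = 1/20 + 1/16 = 9/80
P(Z=0 | obs) = 1/20 / 9/80 = 4/9
P(Z=1 | obs) = 1/16 / 9/80 = 5/9
argmax = 1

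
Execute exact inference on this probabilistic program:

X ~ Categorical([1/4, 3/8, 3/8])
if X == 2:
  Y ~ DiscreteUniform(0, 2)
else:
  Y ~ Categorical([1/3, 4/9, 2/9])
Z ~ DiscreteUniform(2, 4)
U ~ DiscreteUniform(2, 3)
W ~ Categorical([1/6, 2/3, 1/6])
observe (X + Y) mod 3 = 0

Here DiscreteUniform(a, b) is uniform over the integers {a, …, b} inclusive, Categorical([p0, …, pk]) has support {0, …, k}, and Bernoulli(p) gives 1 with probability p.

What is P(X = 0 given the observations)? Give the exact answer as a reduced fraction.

Enumerate traces; 54 have nonzero weight after conditioning:
  (X=0, Y=0, Z=2, U=2, W=0) weight 1/432
  (X=0, Y=0, Z=2, U=2, W=1) weight 1/108
  (X=0, Y=0, Z=2, U=2, W=2) weight 1/432
  (X=0, Y=0, Z=2, U=3, W=0) weight 1/432
  (X=0, Y=0, Z=2, U=3, W=1) weight 1/108
  (X=0, Y=0, Z=2, U=3, W=2) weight 1/432
  (X=0, Y=0, Z=3, U=2, W=0) weight 1/432
  (X=0, Y=0, Z=3, U=2, W=1) weight 1/108
  (X=1, Y=2, Z=2, U=2, W=0) weight 1/432
  (X=2, Y=1, Z=2, U=2, W=0) weight 1/288
  … 44 more
Group by X:
  weight(X=0) = 1/12
  weight(X=1) = 1/12
  weight(X=2) = 1/8
Total weight = 1/12 + 1/12 + 1/8 = 7/24
P(X=0 | obs) = 1/12 / 7/24 = 2/7
P(X=1 | obs) = 1/12 / 7/24 = 2/7
P(X=2 | obs) = 1/8 / 7/24 = 3/7

P(X = 0 | obs) = 2/7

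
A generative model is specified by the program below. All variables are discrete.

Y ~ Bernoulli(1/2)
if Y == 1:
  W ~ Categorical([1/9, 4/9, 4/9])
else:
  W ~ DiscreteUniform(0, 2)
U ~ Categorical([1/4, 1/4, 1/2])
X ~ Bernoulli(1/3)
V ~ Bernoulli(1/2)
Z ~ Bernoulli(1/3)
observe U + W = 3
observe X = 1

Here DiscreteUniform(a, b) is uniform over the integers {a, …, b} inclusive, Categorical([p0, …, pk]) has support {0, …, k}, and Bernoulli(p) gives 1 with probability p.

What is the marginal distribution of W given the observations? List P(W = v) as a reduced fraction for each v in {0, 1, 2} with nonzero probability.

Enumerate traces; 16 have nonzero weight after conditioning:
  (Y=0, W=1, U=2, X=1, V=0, Z=0) weight 1/108
  (Y=0, W=1, U=2, X=1, V=0, Z=1) weight 1/216
  (Y=0, W=1, U=2, X=1, V=1, Z=0) weight 1/108
  (Y=0, W=1, U=2, X=1, V=1, Z=1) weight 1/216
  (Y=0, W=2, U=1, X=1, V=0, Z=0) weight 1/216
  (Y=0, W=2, U=1, X=1, V=0, Z=1) weight 1/432
  (Y=0, W=2, U=1, X=1, V=1, Z=0) weight 1/216
  (Y=0, W=2, U=1, X=1, V=1, Z=1) weight 1/432
  … 8 more
Group by W:
  weight(W=1) = 7/108
  weight(W=2) = 7/216
Total weight = 7/108 + 7/216 = 7/72
P(W=1 | obs) = 7/108 / 7/72 = 2/3
P(W=2 | obs) = 7/216 / 7/72 = 1/3

P(W=1) = 2/3, P(W=2) = 1/3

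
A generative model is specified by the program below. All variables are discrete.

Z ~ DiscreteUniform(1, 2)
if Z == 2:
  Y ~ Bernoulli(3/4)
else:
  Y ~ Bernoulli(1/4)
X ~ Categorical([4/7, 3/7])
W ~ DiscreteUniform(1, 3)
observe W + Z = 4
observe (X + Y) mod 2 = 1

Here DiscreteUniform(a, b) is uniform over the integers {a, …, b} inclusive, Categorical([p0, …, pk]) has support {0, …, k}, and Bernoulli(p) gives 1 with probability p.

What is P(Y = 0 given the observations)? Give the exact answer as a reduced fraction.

P(Y = 0 | obs) = 3/7

Enumerate traces; 4 have nonzero weight after conditioning:
  (Z=1, Y=0, X=1, W=3) weight 3/56
  (Z=1, Y=1, X=0, W=3) weight 1/42
  (Z=2, Y=0, X=1, W=2) weight 1/56
  (Z=2, Y=1, X=0, W=2) weight 1/14
Group by Y:
  weight(Y=0) = 1/14
  weight(Y=1) = 2/21
Total weight = 1/14 + 2/21 = 1/6
P(Y=0 | obs) = 1/14 / 1/6 = 3/7
P(Y=1 | obs) = 2/21 / 1/6 = 4/7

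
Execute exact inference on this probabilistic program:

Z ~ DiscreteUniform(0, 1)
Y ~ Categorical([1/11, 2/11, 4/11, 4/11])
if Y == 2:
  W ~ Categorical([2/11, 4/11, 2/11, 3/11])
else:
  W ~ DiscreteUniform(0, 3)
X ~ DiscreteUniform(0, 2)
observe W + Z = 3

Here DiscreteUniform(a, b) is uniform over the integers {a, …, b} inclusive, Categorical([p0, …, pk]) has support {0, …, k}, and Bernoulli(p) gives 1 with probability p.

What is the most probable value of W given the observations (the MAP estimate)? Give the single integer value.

Enumerate traces; 24 have nonzero weight after conditioning:
  (Z=0, Y=0, W=3, X=0) weight 1/264
  (Z=0, Y=0, W=3, X=1) weight 1/264
  (Z=0, Y=0, W=3, X=2) weight 1/264
  (Z=0, Y=1, W=3, X=0) weight 1/132
  (Z=0, Y=1, W=3, X=1) weight 1/132
  (Z=0, Y=1, W=3, X=2) weight 1/132
  (Z=0, Y=2, W=3, X=0) weight 2/121
  (Z=0, Y=2, W=3, X=1) weight 2/121
  (Z=1, Y=0, W=2, X=0) weight 1/264
  … 15 more
Group by W:
  weight(W=2) = 109/968
  weight(W=3) = 125/968
Total weight = 109/968 + 125/968 = 117/484
P(W=2 | obs) = 109/968 / 117/484 = 109/234
P(W=3 | obs) = 125/968 / 117/484 = 125/234
argmax = 3

argmax_v P(W = v | obs) = 3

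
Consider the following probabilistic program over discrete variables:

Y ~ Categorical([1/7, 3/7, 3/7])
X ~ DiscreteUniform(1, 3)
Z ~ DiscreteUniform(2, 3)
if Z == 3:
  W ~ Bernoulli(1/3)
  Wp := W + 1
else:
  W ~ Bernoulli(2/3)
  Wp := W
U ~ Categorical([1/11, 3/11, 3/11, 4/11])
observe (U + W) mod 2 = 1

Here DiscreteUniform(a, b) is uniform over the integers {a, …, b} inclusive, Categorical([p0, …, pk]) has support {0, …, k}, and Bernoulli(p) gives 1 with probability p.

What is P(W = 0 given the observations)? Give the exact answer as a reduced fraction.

P(W = 0 | obs) = 7/11

Enumerate traces; 72 have nonzero weight after conditioning:
  (Y=0, X=1, Z=2, W=0, U=1) weight 1/462
  (Y=0, X=1, Z=2, W=0, U=3) weight 2/693
  (Y=0, X=1, Z=2, W=1, U=0) weight 1/693
  (Y=0, X=1, Z=2, W=1, U=2) weight 1/231
  (Y=0, X=1, Z=3, W=0, U=1) weight 1/231
  (Y=0, X=1, Z=3, W=0, U=3) weight 4/693
  (Y=0, X=1, Z=3, W=1, U=0) weight 1/1386
  (Y=0, X=1, Z=3, W=1, U=2) weight 1/462
  … 64 more
Group by W:
  weight(W=0) = 7/22
  weight(W=1) = 2/11
Total weight = 7/22 + 2/11 = 1/2
P(W=0 | obs) = 7/22 / 1/2 = 7/11
P(W=1 | obs) = 2/11 / 1/2 = 4/11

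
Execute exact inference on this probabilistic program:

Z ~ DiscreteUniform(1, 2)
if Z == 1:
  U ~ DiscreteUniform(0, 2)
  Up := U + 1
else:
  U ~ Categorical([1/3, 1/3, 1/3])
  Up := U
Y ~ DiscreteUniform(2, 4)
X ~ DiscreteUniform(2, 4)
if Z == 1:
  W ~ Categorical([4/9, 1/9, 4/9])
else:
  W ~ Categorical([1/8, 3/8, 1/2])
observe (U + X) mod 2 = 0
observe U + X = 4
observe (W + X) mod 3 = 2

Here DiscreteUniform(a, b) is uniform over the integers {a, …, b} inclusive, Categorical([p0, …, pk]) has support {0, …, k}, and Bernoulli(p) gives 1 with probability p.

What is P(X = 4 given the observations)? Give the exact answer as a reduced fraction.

Enumerate traces; 18 have nonzero weight after conditioning:
  (Z=1, U=0, Y=2, X=4, W=1) weight 1/486
  (Z=1, U=0, Y=3, X=4, W=1) weight 1/486
  (Z=1, U=0, Y=4, X=4, W=1) weight 1/486
  (Z=1, U=1, Y=2, X=3, W=2) weight 2/243
  (Z=1, U=1, Y=3, X=3, W=2) weight 2/243
  (Z=1, U=1, Y=4, X=3, W=2) weight 2/243
  (Z=1, U=2, Y=2, X=2, W=0) weight 2/243
  (Z=1, U=2, Y=3, X=2, W=0) weight 2/243
  … 10 more
Group by X:
  weight(X=2) = 41/1296
  weight(X=3) = 17/324
  weight(X=4) = 35/1296
Total weight = 41/1296 + 17/324 + 35/1296 = 1/9
P(X=2 | obs) = 41/1296 / 1/9 = 41/144
P(X=3 | obs) = 17/324 / 1/9 = 17/36
P(X=4 | obs) = 35/1296 / 1/9 = 35/144

P(X = 4 | obs) = 35/144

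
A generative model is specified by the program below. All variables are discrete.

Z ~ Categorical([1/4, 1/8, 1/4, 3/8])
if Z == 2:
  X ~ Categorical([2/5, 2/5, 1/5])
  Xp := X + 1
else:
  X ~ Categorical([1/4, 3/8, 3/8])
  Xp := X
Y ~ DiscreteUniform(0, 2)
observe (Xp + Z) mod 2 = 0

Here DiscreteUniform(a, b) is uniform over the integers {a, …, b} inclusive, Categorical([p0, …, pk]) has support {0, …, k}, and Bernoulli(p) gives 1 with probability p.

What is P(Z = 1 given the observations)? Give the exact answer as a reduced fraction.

Enumerate traces; 15 have nonzero weight after conditioning:
  (Z=0, X=0, Y=0) weight 1/48
  (Z=0, X=0, Y=1) weight 1/48
  (Z=0, X=0, Y=2) weight 1/48
  (Z=0, X=2, Y=0) weight 1/32
  (Z=0, X=2, Y=1) weight 1/32
  (Z=0, X=2, Y=2) weight 1/32
  (Z=1, X=1, Y=0) weight 1/64
  (Z=1, X=1, Y=1) weight 1/64
  (Z=2, X=1, Y=0) weight 1/30
  (Z=3, X=1, Y=0) weight 3/64
  … 5 more
Group by Z:
  weight(Z=0) = 5/32
  weight(Z=1) = 3/64
  weight(Z=2) = 1/10
  weight(Z=3) = 9/64
Total weight = 5/32 + 3/64 + 1/10 + 9/64 = 71/160
P(Z=0 | obs) = 5/32 / 71/160 = 25/71
P(Z=1 | obs) = 3/64 / 71/160 = 15/142
P(Z=2 | obs) = 1/10 / 71/160 = 16/71
P(Z=3 | obs) = 9/64 / 71/160 = 45/142

P(Z = 1 | obs) = 15/142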